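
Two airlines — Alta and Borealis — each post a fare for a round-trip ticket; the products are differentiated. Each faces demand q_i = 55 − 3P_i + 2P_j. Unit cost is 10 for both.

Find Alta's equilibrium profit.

Alta's profit: π = (P_{Alta} − 10)(55 − 3P_{Alta} + 2P_{Borealis}).
∂π/∂P_{Alta} = 85 − 6P_{Alta} + 2P_{Borealis} = 0 ⇒ P_{Alta} = 85/6 + (1/3)P_{Borealis}.
Setting P_{Alta} = P_{Borealis} in the reaction function: P_{Alta} = 85/6 + (1/3)P_{Alta}, so P_{Alta} = (85/6) / (2/3) = 21.25.
q_{Alta} = 55 − 3·21.25 + 2·21.25 = 33.75.
Profit = (21.25 − 10)·33.75 = 379.6875.

379.6875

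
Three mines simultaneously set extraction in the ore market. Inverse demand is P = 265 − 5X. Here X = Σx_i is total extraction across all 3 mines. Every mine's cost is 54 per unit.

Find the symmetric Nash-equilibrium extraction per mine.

A representative mine's profit is π_i = x_i(265 − 5X) − 54x_i, with X = x_i + Σ_{j≠i} x_j.
First-order condition: 211 − 10x_i − 5Σ_{j≠i} x_j = 0.
Imposing symmetry (x_j = x for all j) turns Σ_{j≠i} x_j into 2x, so 211 = 20x and x = 10.55.

10.55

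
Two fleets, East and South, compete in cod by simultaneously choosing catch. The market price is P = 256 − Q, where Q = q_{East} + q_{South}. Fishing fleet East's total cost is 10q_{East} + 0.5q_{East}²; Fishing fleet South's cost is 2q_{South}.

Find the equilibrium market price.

Fishing fleet East's profit: π = q_{East}(256 − (q_{East} + q_{South})) − 10q_{East} − 0.5q_{East}².
∂π/∂q_{East} = 246 − 3q_{East} − q_{South} = 0, so q_{East} = 82 − (1/3)q_{South}.
For South: ∂π/∂q_{South} = 254 − 2q_{South} − q_{East} = 0 ⇒ q_{South} = 127 − 0.5q_{East}.
Substituting the second reaction function into the first: q_{East} = 82 − (1/3)(127 − 0.5q_{East}), which gives (5/6)q_{East} = 119/3 ⇒ q_{East} = 47.6.
Then q_{South} = 127 − 0.5·47.6 = 103.2.
Equilibrium price: P = 256 − 150.8 = 105.2.

105.2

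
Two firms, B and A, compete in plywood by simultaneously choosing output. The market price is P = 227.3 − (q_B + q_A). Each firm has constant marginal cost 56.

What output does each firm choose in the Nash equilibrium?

Firm B's profit: π = q_B(227.3 − (q_B + q_A)) − 56q_B.
∂π/∂q_B = 171.3 − 2q_B − q_A = 0, so q_B = 85.65 − 0.5q_A.
By symmetry q_A = q_B; substituting into the reaction function, 1.5q_B = 85.65 and q_B = 57.1.

57.1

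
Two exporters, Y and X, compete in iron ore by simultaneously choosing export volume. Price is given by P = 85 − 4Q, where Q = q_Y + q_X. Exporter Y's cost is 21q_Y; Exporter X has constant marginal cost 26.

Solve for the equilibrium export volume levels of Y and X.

5.75, 4.5

Exporter Y's profit: π = q_Y(85 − 4(q_Y + q_X)) − 21q_Y.
∂π/∂q_Y = 64 − 8q_Y − 4q_X = 0, so q_Y = 8 − 0.5q_X.
By the same steps for X: q_X = 7.375 − 0.5q_Y.
Substituting the second reaction function into the first: q_Y = 8 − 0.5(7.375 − 0.5q_Y), which gives 0.75q_Y = 4.3125 ⇒ q_Y = 5.75.
Then q_X = 7.375 − 0.5·5.75 = 4.5.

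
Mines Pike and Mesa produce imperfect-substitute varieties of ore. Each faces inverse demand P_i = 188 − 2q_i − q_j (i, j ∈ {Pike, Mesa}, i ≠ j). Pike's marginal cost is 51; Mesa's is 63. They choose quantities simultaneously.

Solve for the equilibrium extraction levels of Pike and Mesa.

28.2, 24.2

Mine Pike's profit: π = q_{Pike}(188 − 2q_{Pike} − q_{Mesa}) − 51q_{Pike}.
∂π/∂q_{Pike} = 137 − 4q_{Pike} − q_{Mesa} = 0 ⇒ q_{Pike} = 34.25 − 0.25q_{Mesa}.
Similarly q_{Mesa} = 31.25 − 0.25q_{Pike}.
Solving the two reaction functions simultaneously: (1 − (−0.25)(−0.25))q_{Pike} = 34.25 − 0.25·31.25, so 0.9375q_{Pike} = 26.4375 and q_{Pike} = 28.2.
Then q_{Mesa} = 31.25 − 0.25·28.2 = 24.2.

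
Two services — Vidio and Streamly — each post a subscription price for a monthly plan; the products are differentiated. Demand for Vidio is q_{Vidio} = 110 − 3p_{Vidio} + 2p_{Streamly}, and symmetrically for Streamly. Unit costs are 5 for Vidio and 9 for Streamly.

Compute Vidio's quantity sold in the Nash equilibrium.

81

Vidio's profit: π = (p_{Vidio} − 5)(110 − 3p_{Vidio} + 2p_{Streamly}).
∂π/∂p_{Vidio} = 125 − 6p_{Vidio} + 2p_{Streamly} = 0 ⇒ p_{Vidio} = 125/6 + (1/3)p_{Streamly}.
Similarly p_{Streamly} = 137/6 + (1/3)p_{Vidio}.
Solving the two reaction functions simultaneously: (1 − (1/3)(1/3))p_{Vidio} = 125/6 + (1/3)·(137/6), so (8/9)p_{Vidio} = 256/9 and p_{Vidio} = 32.
Then p_{Streamly} = 137/6 + (1/3)·32 = 33.5.
q_{Vidio} = 110 − 3·32 + 2·33.5 = 81.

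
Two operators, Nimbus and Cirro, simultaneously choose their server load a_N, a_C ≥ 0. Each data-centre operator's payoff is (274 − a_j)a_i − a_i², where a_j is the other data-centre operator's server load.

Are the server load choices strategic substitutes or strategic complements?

strategic substitutes

Nimbus's payoff is (274 − a_C)a_N − a_N².
∂π/∂a_N = 274 − a_C − 2a_N = 0, so a_N = 137 − 0.5a_C.
The best-response slope da_N/da_C = −0.5 < 0: the reaction function is downward-sloping, so the choices are strategic substitutes.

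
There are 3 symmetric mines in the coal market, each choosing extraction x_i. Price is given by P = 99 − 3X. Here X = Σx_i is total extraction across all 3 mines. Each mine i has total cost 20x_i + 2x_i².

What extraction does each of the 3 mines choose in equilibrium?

A representative mine's profit is π_i = x_i(99 − 3X) − 20x_i − 2x_i², with X = x_i + Σ_{j≠i} x_j.
First-order condition: 79 − 10x_i − 3Σ_{j≠i} x_j = 0.
In a symmetric equilibrium every mine chooses the same x, so Σ_{j≠i} x_j = 2x. The condition becomes 79 − 16x = 0, giving x = 79/16 = 4.9375.

4.9375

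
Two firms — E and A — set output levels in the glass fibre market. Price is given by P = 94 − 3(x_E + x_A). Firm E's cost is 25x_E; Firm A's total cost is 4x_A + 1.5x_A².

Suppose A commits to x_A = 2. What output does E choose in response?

10.5

Firm E's profit: π = x_E(94 − 3(x_E + x_A)) − 25x_E.
∂π/∂x_E = 69 − 6x_E − 3x_A = 0, so x_E = 11.5 − 0.5x_A.
At x_A = 2: x_E = 11.5 − 0.5·2 = 10.5.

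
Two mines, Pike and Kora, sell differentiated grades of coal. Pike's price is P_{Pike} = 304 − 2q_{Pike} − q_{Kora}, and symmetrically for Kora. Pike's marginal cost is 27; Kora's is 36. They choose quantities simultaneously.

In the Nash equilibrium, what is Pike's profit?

6272

Mine Pike's profit: π = q_{Pike}(304 − 2q_{Pike} − q_{Kora}) − 27q_{Pike}.
∂π/∂q_{Pike} = 277 − 4q_{Pike} − q_{Kora} = 0 ⇒ q_{Pike} = 69.25 − 0.25q_{Kora}.
Similarly q_{Kora} = 67 − 0.25q_{Pike}.
Solving the two reaction functions simultaneously: (1 − (−0.25)(−0.25))q_{Pike} = 69.25 − 0.25·67, so 0.9375q_{Pike} = 52.5 and q_{Pike} = 56.
Then q_{Kora} = 67 − 0.25·56 = 53.
P_{Pike} = 304 − 2·56 − 53 = 139.
Profit = (139 − 27)·56 = 6272.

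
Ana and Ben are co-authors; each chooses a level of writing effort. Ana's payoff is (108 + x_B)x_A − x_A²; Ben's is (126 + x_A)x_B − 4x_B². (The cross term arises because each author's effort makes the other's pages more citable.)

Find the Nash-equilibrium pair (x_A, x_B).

Expanding Ana's payoff: 108x_A + x_Bx_A − x_A².
∂π/∂x_A = 108 + x_B − 2x_A = 0, so x_A = 54 + 0.5x_B.
Likewise for Ben: x_B = 15.75 + 0.125x_A.
Solving the two reaction functions simultaneously: (1 − (0.5)(0.125))x_A = 54 + 0.5·15.75, so 0.9375x_A = 61.875 and x_A = 66.
Then x_B = 15.75 + 0.125·66 = 24.

66, 24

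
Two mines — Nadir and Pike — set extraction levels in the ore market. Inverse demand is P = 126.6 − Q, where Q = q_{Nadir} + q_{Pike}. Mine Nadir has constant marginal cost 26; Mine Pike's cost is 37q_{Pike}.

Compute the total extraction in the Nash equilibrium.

63.4

Mine Nadir's profit: π = q_{Nadir}(126.6 − (q_{Nadir} + q_{Pike})) − 26q_{Nadir}.
∂π/∂q_{Nadir} = 100.6 − 2q_{Nadir} − q_{Pike} = 0, so q_{Nadir} = 50.3 − 0.5q_{Pike}.
By the same steps for Pike: q_{Pike} = 44.8 − 0.5q_{Nadir}.
Substituting the second reaction function into the first: q_{Nadir} = 50.3 − 0.5(44.8 − 0.5q_{Nadir}), which gives 0.75q_{Nadir} = 27.9 ⇒ q_{Nadir} = 37.2.
Then q_{Pike} = 44.8 − 0.5·37.2 = 26.2.
Total extraction: 37.2 + 26.2 = 63.4.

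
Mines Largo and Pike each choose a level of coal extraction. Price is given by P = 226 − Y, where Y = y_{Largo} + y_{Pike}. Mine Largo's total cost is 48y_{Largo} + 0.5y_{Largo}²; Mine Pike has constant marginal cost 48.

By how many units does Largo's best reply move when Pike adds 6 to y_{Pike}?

Mine Largo's profit: π = y_{Largo}(226 − (y_{Largo} + y_{Pike})) − 48y_{Largo} − 0.5y_{Largo}².
∂π/∂y_{Largo} = 178 − 3y_{Largo} − y_{Pike} = 0, so y_{Largo} = 178/3 − (1/3)y_{Pike}.
The reaction-function slope is −1/3, so a 6-unit rise in y_{Pike} moves y_{Largo} by −1/3 × 6 = −2. Largo's best response falls — the actions are strategic substitutes.

-2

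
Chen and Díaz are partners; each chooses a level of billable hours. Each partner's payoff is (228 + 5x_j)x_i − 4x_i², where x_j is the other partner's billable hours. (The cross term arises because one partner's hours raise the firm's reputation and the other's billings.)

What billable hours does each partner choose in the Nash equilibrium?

76

Chen's payoff is (228 + 5x_D)x_C − 4x_C².
∂π/∂x_C = 228 + 5x_D − 8x_C = 0, so x_C = 28.5 + 0.625x_D.
The game is symmetric, so in equilibrium x_D = x_C: the reaction function gives 0.375x_C = 28.5, hence x_C = 76.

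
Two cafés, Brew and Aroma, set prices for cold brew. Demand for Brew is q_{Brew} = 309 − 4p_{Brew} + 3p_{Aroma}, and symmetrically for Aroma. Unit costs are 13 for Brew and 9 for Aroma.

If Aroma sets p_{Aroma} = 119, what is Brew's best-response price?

Brew's profit: π = (p_{Brew} − 13)(309 − 4p_{Brew} + 3p_{Aroma}).
∂π/∂p_{Brew} = 361 − 8p_{Brew} + 3p_{Aroma} = 0 ⇒ p_{Brew} = 45.125 + 0.375p_{Aroma}.
At p_{Aroma} = 119: p_{Brew} = 45.125 + 0.375·119 = 89.75.

89.75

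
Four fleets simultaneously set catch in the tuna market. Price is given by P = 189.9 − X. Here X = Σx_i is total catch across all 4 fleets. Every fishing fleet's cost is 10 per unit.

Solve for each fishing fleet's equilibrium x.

35.98

A representative fishing fleet's profit is π_i = x_i(189.9 − X) − 10x_i, with X = x_i + Σ_{j≠i} x_j.
First-order condition: 179.9 − 2x_i − Σ_{j≠i} x_j = 0.
With identical fishing fleets, set every x_j = x: then 179.9 − 2x − 3x = 0, i.e. x = 179.9/5 = 35.98.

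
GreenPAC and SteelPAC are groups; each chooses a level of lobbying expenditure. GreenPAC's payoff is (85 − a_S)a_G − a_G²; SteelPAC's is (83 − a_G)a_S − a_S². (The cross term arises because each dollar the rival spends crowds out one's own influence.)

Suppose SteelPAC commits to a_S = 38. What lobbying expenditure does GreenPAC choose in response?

Expanding GreenPAC's payoff: 85a_G − a_Sa_G − a_G².
∂π/∂a_G = 85 − a_S − 2a_G = 0, so a_G = 42.5 − 0.5a_S.
At a_S = 38: a_G = 42.5 − 0.5·38 = 23.5.

23.5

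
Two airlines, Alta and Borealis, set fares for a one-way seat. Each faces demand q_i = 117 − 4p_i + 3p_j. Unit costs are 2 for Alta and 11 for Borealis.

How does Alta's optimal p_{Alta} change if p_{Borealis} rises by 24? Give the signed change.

9

Alta's profit: π = (p_{Alta} − 2)(117 − 4p_{Alta} + 3p_{Borealis}).
∂π/∂p_{Alta} = 125 − 8p_{Alta} + 3p_{Borealis} = 0 ⇒ p_{Alta} = 15.625 + 0.375p_{Borealis}.
The reaction-function slope is 0.375, so a 24-unit rise in p_{Borealis} moves p_{Alta} by 0.375 × 24 = 9. Alta's best response rises — the actions are strategic complements.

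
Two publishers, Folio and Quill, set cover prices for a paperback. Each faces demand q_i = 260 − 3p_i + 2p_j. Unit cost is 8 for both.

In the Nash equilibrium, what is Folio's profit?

Folio's profit: π = (p_{Folio} − 8)(260 − 3p_{Folio} + 2p_{Quill}).
∂π/∂p_{Folio} = 284 − 6p_{Folio} + 2p_{Quill} = 0 ⇒ p_{Folio} = 142/3 + (1/3)p_{Quill}.
The game is symmetric, so in equilibrium p_{Quill} = p_{Folio}: the reaction function gives (2/3)p_{Folio} = 142/3, hence p_{Folio} = 71.
q_{Folio} = 260 − 3·71 + 2·71 = 189.
Profit = (71 − 8)·189 = 11907.

11907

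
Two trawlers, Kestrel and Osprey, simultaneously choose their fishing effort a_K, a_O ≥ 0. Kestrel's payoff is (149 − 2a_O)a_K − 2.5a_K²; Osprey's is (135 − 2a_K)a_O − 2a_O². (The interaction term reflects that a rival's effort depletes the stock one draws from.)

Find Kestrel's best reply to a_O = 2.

29

Expanding Kestrel's payoff: 149a_K − 2a_Oa_K − 2.5a_K².
∂π/∂a_K = 149 − 2a_O − 5a_K = 0, so a_K = 29.8 − 0.4a_O.
At a_O = 2: a_K = 29.8 − 0.4·2 = 29.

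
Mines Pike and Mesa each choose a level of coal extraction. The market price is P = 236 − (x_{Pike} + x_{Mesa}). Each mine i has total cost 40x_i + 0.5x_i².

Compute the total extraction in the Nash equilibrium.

98

Mine Pike's profit: π = x_{Pike}(236 − (x_{Pike} + x_{Mesa})) − 40x_{Pike} − 0.5x_{Pike}².
∂π/∂x_{Pike} = 196 − 3x_{Pike} − x_{Mesa} = 0, so x_{Pike} = 196/3 − (1/3)x_{Mesa}.
The game is symmetric, so in equilibrium x_{Mesa} = x_{Pike}: the reaction function gives (4/3)x_{Pike} = 196/3, hence x_{Pike} = 49.
Total extraction: 49 + 49 = 98.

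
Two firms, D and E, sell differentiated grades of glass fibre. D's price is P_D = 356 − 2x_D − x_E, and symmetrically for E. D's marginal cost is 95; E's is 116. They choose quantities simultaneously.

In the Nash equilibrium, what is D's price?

Firm D's profit: π = x_D(356 − 2x_D − x_E) − 95x_D.
∂π/∂x_D = 261 − 4x_D − x_E = 0 ⇒ x_D = 65.25 − 0.25x_E.
Similarly x_E = 60 − 0.25x_D.
Plugging x_E into D's best response: x_D = 65.25 − 0.25(60 − 0.25x_D) ⇒ 0.9375x_D = 50.25, so x_D = 53.6.
Then x_E = 60 − 0.25·53.6 = 46.6.
P_D = 356 − 2·53.6 − 46.6 = 202.2.

202.2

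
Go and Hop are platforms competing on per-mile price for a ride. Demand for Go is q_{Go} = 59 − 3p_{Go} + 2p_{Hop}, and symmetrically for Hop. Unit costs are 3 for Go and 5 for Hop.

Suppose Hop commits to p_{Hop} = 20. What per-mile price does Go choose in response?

18

Go's profit: π = (p_{Go} − 3)(59 − 3p_{Go} + 2p_{Hop}).
∂π/∂p_{Go} = 68 − 6p_{Go} + 2p_{Hop} = 0 ⇒ p_{Go} = 34/3 + (1/3)p_{Hop}.
At p_{Hop} = 20: p_{Go} = 34/3 + (1/3)·20 = 18.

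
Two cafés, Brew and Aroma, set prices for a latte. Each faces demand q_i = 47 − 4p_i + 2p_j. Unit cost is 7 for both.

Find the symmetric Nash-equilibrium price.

Brew's profit: π = (p_{Brew} − 7)(47 − 4p_{Brew} + 2p_{Aroma}).
∂π/∂p_{Brew} = 75 − 8p_{Brew} + 2p_{Aroma} = 0 ⇒ p_{Brew} = 9.375 + 0.25p_{Aroma}.
Setting p_{Brew} = p_{Aroma} in the reaction function: p_{Brew} = 9.375 + 0.25p_{Brew}, so p_{Brew} = 9.375 / 0.75 = 12.5.

12.5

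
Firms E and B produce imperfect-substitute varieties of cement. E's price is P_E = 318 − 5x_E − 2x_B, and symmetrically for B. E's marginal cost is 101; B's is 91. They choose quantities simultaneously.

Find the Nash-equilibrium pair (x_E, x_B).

Firm E's profit: π = x_E(318 − 5x_E − 2x_B) − 101x_E.
∂π/∂x_E = 217 − 10x_E − 2x_B = 0 ⇒ x_E = 21.7 − 0.2x_B.
Similarly x_B = 22.7 − 0.2x_E.
Plugging x_B into E's best response: x_E = 21.7 − 0.2(22.7 − 0.2x_E) ⇒ 0.96x_E = 17.16, so x_E = 17.875.
Then x_B = 22.7 − 0.2·17.875 = 19.125.

17.875, 19.125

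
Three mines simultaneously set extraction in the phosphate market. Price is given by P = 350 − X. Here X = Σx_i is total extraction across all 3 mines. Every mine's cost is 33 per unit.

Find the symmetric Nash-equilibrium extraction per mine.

79.25

A representative mine's profit is π_i = x_i(350 − X) − 33x_i, with X = x_i + Σ_{j≠i} x_j.
First-order condition: 317 − 2x_i − Σ_{j≠i} x_j = 0.
In a symmetric equilibrium every mine chooses the same x, so Σ_{j≠i} x_j = 2x. The condition becomes 317 − 4x = 0, giving x = 317/4 = 79.25.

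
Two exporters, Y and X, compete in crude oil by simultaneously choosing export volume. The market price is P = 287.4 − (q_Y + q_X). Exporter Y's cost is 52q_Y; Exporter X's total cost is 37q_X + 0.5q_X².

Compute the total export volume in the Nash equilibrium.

144.24

Exporter Y's profit: π = q_Y(287.4 − (q_Y + q_X)) − 52q_Y.
∂π/∂q_Y = 235.4 − 2q_Y − q_X = 0, so q_Y = 117.7 − 0.5q_X.
For X: ∂π/∂q_X = 250.4 − 3q_X − q_Y = 0 ⇒ q_X = 1252/15 − (1/3)q_Y.
Solving the two reaction functions simultaneously: (1 − (−0.5)(−1/3))q_Y = 117.7 − 0.5·(1252/15), so (5/6)q_Y = 2279/30 and q_Y = 91.16.
Then q_X = 1252/15 − (1/3)·91.16 = 53.08.
Total export volume: 91.16 + 53.08 = 144.24.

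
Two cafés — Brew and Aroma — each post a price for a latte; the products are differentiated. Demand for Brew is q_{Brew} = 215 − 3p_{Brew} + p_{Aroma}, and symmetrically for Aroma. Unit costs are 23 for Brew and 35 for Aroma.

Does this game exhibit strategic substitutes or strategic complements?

Brew's profit: π = (p_{Brew} − 23)(215 − 3p_{Brew} + p_{Aroma}).
∂π/∂p_{Brew} = 284 − 6p_{Brew} + p_{Aroma} = 0 ⇒ p_{Brew} = 142/3 + (1/6)p_{Aroma}.
The best-response slope dp_{Brew}/dp_{Aroma} = 1/6 > 0: the reaction function is upward-sloping, so the choices are strategic complements.

strategic complements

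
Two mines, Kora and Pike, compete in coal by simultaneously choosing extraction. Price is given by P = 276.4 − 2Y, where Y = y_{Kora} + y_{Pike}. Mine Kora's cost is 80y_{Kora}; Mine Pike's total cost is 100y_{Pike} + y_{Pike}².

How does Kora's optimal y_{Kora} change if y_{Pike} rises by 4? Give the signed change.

-2

Mine Kora's profit: π = y_{Kora}(276.4 − 2(y_{Kora} + y_{Pike})) − 80y_{Kora}.
∂π/∂y_{Kora} = 196.4 − 4y_{Kora} − 2y_{Pike} = 0, so y_{Kora} = 49.1 − 0.5y_{Pike}.
The reaction-function slope is −0.5, so a 4-unit rise in y_{Pike} moves y_{Kora} by −0.5 × 4 = −2. Kora's best response falls — the actions are strategic substitutes.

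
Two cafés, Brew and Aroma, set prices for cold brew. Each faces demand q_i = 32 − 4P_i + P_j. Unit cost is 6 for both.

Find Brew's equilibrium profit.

16

Brew's profit: π = (P_{Brew} − 6)(32 − 4P_{Brew} + P_{Aroma}).
∂π/∂P_{Brew} = 56 − 8P_{Brew} + P_{Aroma} = 0 ⇒ P_{Brew} = 7 + 0.125P_{Aroma}.
The game is symmetric, so in equilibrium P_{Aroma} = P_{Brew}: the reaction function gives 0.875P_{Brew} = 7, hence P_{Brew} = 8.
q_{Brew} = 32 − 4·8 + 8 = 8.
Profit = (8 − 6)·8 = 16.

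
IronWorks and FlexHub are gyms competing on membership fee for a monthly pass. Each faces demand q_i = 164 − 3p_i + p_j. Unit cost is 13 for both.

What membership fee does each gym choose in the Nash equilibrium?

40.6

IronWorks's profit: π = (p_{IronWorks} − 13)(164 − 3p_{IronWorks} + p_{FlexHub}).
∂π/∂p_{IronWorks} = 203 − 6p_{IronWorks} + p_{FlexHub} = 0 ⇒ p_{IronWorks} = 203/6 + (1/6)p_{FlexHub}.
Setting p_{IronWorks} = p_{FlexHub} in the reaction function: p_{IronWorks} = 203/6 + (1/6)p_{IronWorks}, so p_{IronWorks} = (203/6) / (5/6) = 40.6.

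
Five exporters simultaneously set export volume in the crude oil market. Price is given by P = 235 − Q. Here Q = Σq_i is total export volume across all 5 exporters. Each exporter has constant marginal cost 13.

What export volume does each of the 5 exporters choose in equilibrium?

A representative exporter's profit is π_i = q_i(235 − Q) − 13q_i, with Q = q_i + Σ_{j≠i} q_j.
First-order condition: 222 − 2q_i − Σ_{j≠i} q_j = 0.
In a symmetric equilibrium every exporter chooses the same q, so Σ_{j≠i} q_j = 4q. The condition becomes 222 − 6q = 0, giving q = 222/6 = 37.

37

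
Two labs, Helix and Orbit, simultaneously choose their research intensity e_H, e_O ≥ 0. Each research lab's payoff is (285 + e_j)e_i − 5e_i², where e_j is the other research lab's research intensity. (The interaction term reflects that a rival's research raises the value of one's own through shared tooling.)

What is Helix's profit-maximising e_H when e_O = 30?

Helix's payoff is (285 + e_O)e_H − 5e_H².
∂π/∂e_H = 285 + e_O − 10e_H = 0, so e_H = 28.5 + 0.1e_O.
At e_O = 30: e_H = 28.5 + 0.1·30 = 31.5.

31.5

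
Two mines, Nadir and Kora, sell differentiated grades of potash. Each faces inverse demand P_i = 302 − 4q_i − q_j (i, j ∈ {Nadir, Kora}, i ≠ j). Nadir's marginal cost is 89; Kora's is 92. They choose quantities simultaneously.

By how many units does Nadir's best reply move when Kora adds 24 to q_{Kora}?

-3

Mine Nadir's profit: π = q_{Nadir}(302 − 4q_{Nadir} − q_{Kora}) − 89q_{Nadir}.
∂π/∂q_{Nadir} = 213 − 8q_{Nadir} − q_{Kora} = 0 ⇒ q_{Nadir} = 26.625 − 0.125q_{Kora}.
The reaction-function slope is −0.125, so a 24-unit rise in q_{Kora} moves q_{Nadir} by −0.125 × 24 = −3. Nadir's best response falls — the actions are strategic substitutes.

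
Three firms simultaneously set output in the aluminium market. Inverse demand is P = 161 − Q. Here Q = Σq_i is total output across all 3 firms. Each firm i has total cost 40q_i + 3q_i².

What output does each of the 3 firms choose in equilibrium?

12.1

A representative firm's profit is π_i = q_i(161 − Q) − 40q_i − 3q_i², with Q = q_i + Σ_{j≠i} q_j.
First-order condition: 121 − 8q_i − Σ_{j≠i} q_j = 0.
Imposing symmetry (q_j = q for all j) turns Σ_{j≠i} q_j into 2q, so 121 = 10q and q = 12.1.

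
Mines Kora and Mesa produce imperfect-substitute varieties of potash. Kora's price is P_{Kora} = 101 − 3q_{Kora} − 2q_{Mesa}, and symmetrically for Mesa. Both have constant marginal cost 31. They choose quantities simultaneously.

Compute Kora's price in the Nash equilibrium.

Mine Kora's profit: π = q_{Kora}(101 − 3q_{Kora} − 2q_{Mesa}) − 31q_{Kora}.
∂π/∂q_{Kora} = 70 − 6q_{Kora} − 2q_{Mesa} = 0 ⇒ q_{Kora} = 35/3 − (1/3)q_{Mesa}.
Setting q_{Kora} = q_{Mesa} in the reaction function: q_{Kora} = 35/3 − (1/3)q_{Kora}, so q_{Kora} = (35/3) / (4/3) = 8.75.
P_{Kora} = 101 − 3·8.75 − 2·8.75 = 57.25.

57.25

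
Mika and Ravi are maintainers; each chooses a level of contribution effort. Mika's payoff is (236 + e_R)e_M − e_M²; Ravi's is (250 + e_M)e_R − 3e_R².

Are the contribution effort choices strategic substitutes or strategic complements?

Expanding Mika's payoff: 236e_M + e_Re_M − e_M².
∂π/∂e_M = 236 + e_R − 2e_M = 0, so e_M = 118 + 0.5e_R.
The best-response slope de_M/de_R = 0.5 > 0: the reaction function is upward-sloping, so the choices are strategic complements.

strategic complements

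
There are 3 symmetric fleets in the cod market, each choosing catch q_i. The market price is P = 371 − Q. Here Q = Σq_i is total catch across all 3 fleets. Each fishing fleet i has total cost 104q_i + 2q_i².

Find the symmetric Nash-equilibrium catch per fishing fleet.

33.375

A representative fishing fleet's profit is π_i = q_i(371 − Q) − 104q_i − 2q_i², with Q = q_i + Σ_{j≠i} q_j.
First-order condition: 267 − 6q_i − Σ_{j≠i} q_j = 0.
With identical fishing fleets, set every q_j = q: then 267 − 6q − 2q = 0, i.e. q = 267/8 = 33.375.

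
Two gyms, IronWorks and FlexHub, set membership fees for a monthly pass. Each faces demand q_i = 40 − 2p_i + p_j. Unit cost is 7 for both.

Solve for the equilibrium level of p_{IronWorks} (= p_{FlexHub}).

IronWorks's profit: π = (p_{IronWorks} − 7)(40 − 2p_{IronWorks} + p_{FlexHub}).
∂π/∂p_{IronWorks} = 54 − 4p_{IronWorks} + p_{FlexHub} = 0 ⇒ p_{IronWorks} = 13.5 + 0.25p_{FlexHub}.
Setting p_{IronWorks} = p_{FlexHub} in the reaction function: p_{IronWorks} = 13.5 + 0.25p_{IronWorks}, so p_{IronWorks} = 13.5 / 0.75 = 18.

18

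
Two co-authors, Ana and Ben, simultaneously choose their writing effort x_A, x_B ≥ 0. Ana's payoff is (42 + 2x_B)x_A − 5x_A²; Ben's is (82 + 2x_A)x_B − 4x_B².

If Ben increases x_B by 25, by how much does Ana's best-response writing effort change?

Expanding Ana's payoff: 42x_A + 2x_Bx_A − 5x_A².
∂π/∂x_A = 42 + 2x_B − 10x_A = 0, so x_A = 4.2 + 0.2x_B.
The reaction-function slope is 0.2, so a 25-unit rise in x_B moves x_A by 0.2 × 25 = 5. Ana's best response rises — the actions are strategic complements.

5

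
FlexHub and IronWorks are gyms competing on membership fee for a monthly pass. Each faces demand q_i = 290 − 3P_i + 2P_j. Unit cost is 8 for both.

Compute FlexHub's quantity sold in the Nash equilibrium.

FlexHub's profit: π = (P_{FlexHub} − 8)(290 − 3P_{FlexHub} + 2P_{IronWorks}).
∂π/∂P_{FlexHub} = 314 − 6P_{FlexHub} + 2P_{IronWorks} = 0 ⇒ P_{FlexHub} = 157/3 + (1/3)P_{IronWorks}.
The game is symmetric, so in equilibrium P_{IronWorks} = P_{FlexHub}: the reaction function gives (2/3)P_{FlexHub} = 157/3, hence P_{FlexHub} = 78.5.
q_{FlexHub} = 290 − 3·78.5 + 2·78.5 = 211.5.

211.5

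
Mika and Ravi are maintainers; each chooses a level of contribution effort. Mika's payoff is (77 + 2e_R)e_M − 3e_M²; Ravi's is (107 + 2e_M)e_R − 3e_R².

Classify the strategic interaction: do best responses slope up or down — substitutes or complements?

Expanding Mika's payoff: 77e_M + 2e_Re_M − 3e_M².
∂π/∂e_M = 77 + 2e_R − 6e_M = 0, so e_M = 77/6 + (1/3)e_R.
The best-response slope de_M/de_R = 1/3 > 0: the reaction function is upward-sloping, so the choices are strategic complements.

strategic complements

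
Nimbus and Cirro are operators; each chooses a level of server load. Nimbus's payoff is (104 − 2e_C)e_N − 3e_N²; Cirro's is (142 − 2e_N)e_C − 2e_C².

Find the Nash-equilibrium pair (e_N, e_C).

Expanding Nimbus's payoff: 104e_N − 2e_Ce_N − 3e_N².
∂π/∂e_N = 104 − 2e_C − 6e_N = 0, so e_N = 52/3 − (1/3)e_C.
Likewise for Cirro: e_C = 35.5 − 0.5e_N.
Solving the two reaction functions simultaneously: (1 − (−1/3)(−0.5))e_N = 52/3 − (1/3)·35.5, so (5/6)e_N = 5.5 and e_N = 6.6.
Then e_C = 35.5 − 0.5·6.6 = 32.2.

6.6, 32.2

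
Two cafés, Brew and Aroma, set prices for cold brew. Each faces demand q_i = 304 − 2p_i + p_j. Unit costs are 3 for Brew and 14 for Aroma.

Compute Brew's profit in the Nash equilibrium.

20726.48

Brew's profit: π = (p_{Brew} − 3)(304 − 2p_{Brew} + p_{Aroma}).
∂π/∂p_{Brew} = 310 − 4p_{Brew} + p_{Aroma} = 0 ⇒ p_{Brew} = 77.5 + 0.25p_{Aroma}.
Similarly p_{Aroma} = 83 + 0.25p_{Brew}.
Plugging p_{Aroma} into Brew's best response: p_{Brew} = 77.5 + 0.25(83 + 0.25p_{Brew}) ⇒ 0.9375p_{Brew} = 98.25, so p_{Brew} = 104.8.
Then p_{Aroma} = 83 + 0.25·104.8 = 109.2.
q_{Brew} = 304 − 2·104.8 + 109.2 = 203.6.
Profit = (104.8 − 3)·203.6 = 20726.48.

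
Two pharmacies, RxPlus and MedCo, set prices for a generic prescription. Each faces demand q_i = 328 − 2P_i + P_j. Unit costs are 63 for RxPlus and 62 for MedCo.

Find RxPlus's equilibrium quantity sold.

RxPlus's profit: π = (P_{RxPlus} − 63)(328 − 2P_{RxPlus} + P_{MedCo}).
∂π/∂P_{RxPlus} = 454 − 4P_{RxPlus} + P_{MedCo} = 0 ⇒ P_{RxPlus} = 113.5 + 0.25P_{MedCo}.
Similarly P_{MedCo} = 113 + 0.25P_{RxPlus}.
Plugging P_{MedCo} into RxPlus's best response: P_{RxPlus} = 113.5 + 0.25(113 + 0.25P_{RxPlus}) ⇒ 0.9375P_{RxPlus} = 141.75, so P_{RxPlus} = 151.2.
Then P_{MedCo} = 113 + 0.25·151.2 = 150.8.
q_{RxPlus} = 328 − 2·151.2 + 150.8 = 176.4.

176.4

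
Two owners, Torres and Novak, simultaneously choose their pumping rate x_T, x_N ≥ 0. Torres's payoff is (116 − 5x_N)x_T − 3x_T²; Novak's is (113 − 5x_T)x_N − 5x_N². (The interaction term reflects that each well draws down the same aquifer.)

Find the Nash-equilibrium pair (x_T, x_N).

Expanding Torres's payoff: 116x_T − 5x_Nx_T − 3x_T².
∂π/∂x_T = 116 − 5x_N − 6x_T = 0, so x_T = 58/3 − (5/6)x_N.
Likewise for Novak: x_N = 11.3 − 0.5x_T.
Solving the two reaction functions simultaneously: (1 − (−5/6)(−0.5))x_T = 58/3 − (5/6)·11.3, so (7/12)x_T = 119/12 and x_T = 17.
Then x_N = 11.3 − 0.5·17 = 2.8.

17, 2.8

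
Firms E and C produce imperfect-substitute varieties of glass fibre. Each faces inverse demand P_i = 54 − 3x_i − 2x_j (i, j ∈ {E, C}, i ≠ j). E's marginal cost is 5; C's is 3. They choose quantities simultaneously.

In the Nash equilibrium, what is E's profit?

Firm E's profit: π = x_E(54 − 3x_E − 2x_C) − 5x_E.
∂π/∂x_E = 49 − 6x_E − 2x_C = 0 ⇒ x_E = 49/6 − (1/3)x_C.
Similarly x_C = 8.5 − (1/3)x_E.
Substituting the second reaction function into the first: x_E = 49/6 − (1/3)(8.5 − (1/3)x_E), which gives (8/9)x_E = 16/3 ⇒ x_E = 6.
Then x_C = 8.5 − (1/3)·6 = 6.5.
P_E = 54 − 3·6 − 2·6.5 = 23.
Profit = (23 − 5)·6 = 108.

108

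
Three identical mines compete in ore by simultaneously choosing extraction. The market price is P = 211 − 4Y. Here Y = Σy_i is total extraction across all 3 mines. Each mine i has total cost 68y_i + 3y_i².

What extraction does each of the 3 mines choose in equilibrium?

6.5

A representative mine's profit is π_i = y_i(211 − 4Y) − 68y_i − 3y_i², with Y = y_i + Σ_{j≠i} y_j.
First-order condition: 143 − 14y_i − 4Σ_{j≠i} y_j = 0.
With identical mines, set every y_j = y: then 143 − 14y − 8y = 0, i.e. y = 143/22 = 6.5.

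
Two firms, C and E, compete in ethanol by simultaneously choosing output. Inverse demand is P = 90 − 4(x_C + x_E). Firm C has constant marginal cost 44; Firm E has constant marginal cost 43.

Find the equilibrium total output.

7.75

Firm C's profit: π = x_C(90 − 4(x_C + x_E)) − 44x_C.
∂π/∂x_C = 46 − 8x_C − 4x_E = 0, so x_C = 5.75 − 0.5x_E.
By the same steps for E: x_E = 5.875 − 0.5x_C.
Plugging x_E into C's best response: x_C = 5.75 − 0.5(5.875 − 0.5x_C) ⇒ 0.75x_C = 2.8125, so x_C = 3.75.
Then x_E = 5.875 − 0.5·3.75 = 4.
Total output: 3.75 + 4 = 7.75.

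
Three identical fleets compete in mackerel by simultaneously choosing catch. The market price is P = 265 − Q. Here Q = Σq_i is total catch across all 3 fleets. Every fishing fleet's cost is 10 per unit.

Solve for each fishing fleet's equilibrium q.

63.75

A representative fishing fleet's profit is π_i = q_i(265 − Q) − 10q_i, with Q = q_i + Σ_{j≠i} q_j.
First-order condition: 255 − 2q_i − Σ_{j≠i} q_j = 0.
In a symmetric equilibrium every fishing fleet chooses the same q, so Σ_{j≠i} q_j = 2q. The condition becomes 255 − 4q = 0, giving q = 255/4 = 63.75.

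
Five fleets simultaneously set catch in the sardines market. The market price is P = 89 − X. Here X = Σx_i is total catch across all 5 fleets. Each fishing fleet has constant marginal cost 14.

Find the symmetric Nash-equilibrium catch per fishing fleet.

12.5

A representative fishing fleet's profit is π_i = x_i(89 − X) − 14x_i, with X = x_i + Σ_{j≠i} x_j.
First-order condition: 75 − 2x_i − Σ_{j≠i} x_j = 0.
In a symmetric equilibrium every fishing fleet chooses the same x, so Σ_{j≠i} x_j = 4x. The condition becomes 75 − 6x = 0, giving x = 75/6 = 12.5.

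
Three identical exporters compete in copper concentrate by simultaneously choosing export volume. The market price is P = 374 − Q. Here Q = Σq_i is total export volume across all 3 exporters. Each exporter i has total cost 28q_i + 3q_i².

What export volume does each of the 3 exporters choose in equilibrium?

A representative exporter's profit is π_i = q_i(374 − Q) − 28q_i − 3q_i², with Q = q_i + Σ_{j≠i} q_j.
First-order condition: 346 − 8q_i − Σ_{j≠i} q_j = 0.
In a symmetric equilibrium every exporter chooses the same q, so Σ_{j≠i} q_j = 2q. The condition becomes 346 − 10q = 0, giving q = 346/10 = 34.6.

34.6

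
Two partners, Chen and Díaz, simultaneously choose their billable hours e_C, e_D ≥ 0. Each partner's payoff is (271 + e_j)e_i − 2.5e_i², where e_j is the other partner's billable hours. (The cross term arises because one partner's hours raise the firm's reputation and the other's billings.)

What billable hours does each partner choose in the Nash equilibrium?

67.75

Chen's payoff is (271 + e_D)e_C − 2.5e_C².
∂π/∂e_C = 271 + e_D − 5e_C = 0, so e_C = 54.2 + 0.2e_D.
By symmetry e_D = e_C; substituting into the reaction function, 0.8e_C = 54.2 and e_C = 67.75.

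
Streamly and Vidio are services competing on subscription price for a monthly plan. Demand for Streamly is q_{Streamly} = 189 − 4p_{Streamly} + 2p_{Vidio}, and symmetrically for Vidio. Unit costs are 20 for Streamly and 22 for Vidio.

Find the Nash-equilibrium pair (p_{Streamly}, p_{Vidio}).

45.1, 45.9

Streamly's profit: π = (p_{Streamly} − 20)(189 − 4p_{Streamly} + 2p_{Vidio}).
∂π/∂p_{Streamly} = 269 − 8p_{Streamly} + 2p_{Vidio} = 0 ⇒ p_{Streamly} = 33.625 + 0.25p_{Vidio}.
Similarly p_{Vidio} = 34.625 + 0.25p_{Streamly}.
Plugging p_{Vidio} into Streamly's best response: p_{Streamly} = 33.625 + 0.25(34.625 + 0.25p_{Streamly}) ⇒ 0.9375p_{Streamly} = 1353/32, so p_{Streamly} = 45.1.
Then p_{Vidio} = 34.625 + 0.25·45.1 = 45.9.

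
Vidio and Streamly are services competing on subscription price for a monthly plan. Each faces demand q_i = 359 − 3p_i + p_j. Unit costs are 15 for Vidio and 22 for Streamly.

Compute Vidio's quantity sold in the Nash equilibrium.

199.2

Vidio's profit: π = (p_{Vidio} − 15)(359 − 3p_{Vidio} + p_{Streamly}).
∂π/∂p_{Vidio} = 404 − 6p_{Vidio} + p_{Streamly} = 0 ⇒ p_{Vidio} = 202/3 + (1/6)p_{Streamly}.
Similarly p_{Streamly} = 425/6 + (1/6)p_{Vidio}.
Plugging p_{Streamly} into Vidio's best response: p_{Vidio} = 202/3 + (1/6)(425/6 + (1/6)p_{Vidio}) ⇒ (35/36)p_{Vidio} = 2849/36, so p_{Vidio} = 81.4.
Then p_{Streamly} = 425/6 + (1/6)·81.4 = 84.4.
q_{Vidio} = 359 − 3·81.4 + 84.4 = 199.2.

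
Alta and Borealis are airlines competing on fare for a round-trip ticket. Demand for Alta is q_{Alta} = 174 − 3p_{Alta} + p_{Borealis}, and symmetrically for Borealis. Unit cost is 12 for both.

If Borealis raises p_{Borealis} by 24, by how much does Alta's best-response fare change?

Alta's profit: π = (p_{Alta} − 12)(174 − 3p_{Alta} + p_{Borealis}).
∂π/∂p_{Alta} = 210 − 6p_{Alta} + p_{Borealis} = 0 ⇒ p_{Alta} = 35 + (1/6)p_{Borealis}.
The reaction-function slope is 1/6, so a 24-unit rise in p_{Borealis} moves p_{Alta} by 1/6 × 24 = 4. Alta's best response rises — the actions are strategic complements.

4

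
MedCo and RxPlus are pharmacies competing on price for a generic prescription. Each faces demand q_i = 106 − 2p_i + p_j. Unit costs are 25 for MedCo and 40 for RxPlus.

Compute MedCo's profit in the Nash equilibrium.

MedCo's profit: π = (p_{MedCo} − 25)(106 − 2p_{MedCo} + p_{RxPlus}).
∂π/∂p_{MedCo} = 156 − 4p_{MedCo} + p_{RxPlus} = 0 ⇒ p_{MedCo} = 39 + 0.25p_{RxPlus}.
Similarly p_{RxPlus} = 46.5 + 0.25p_{MedCo}.
Solving the two reaction functions simultaneously: (1 − (0.25)(0.25))p_{MedCo} = 39 + 0.25·46.5, so 0.9375p_{MedCo} = 50.625 and p_{MedCo} = 54.
Then p_{RxPlus} = 46.5 + 0.25·54 = 60.
q_{MedCo} = 106 − 2·54 + 60 = 58.
Profit = (54 − 25)·58 = 1682.

1682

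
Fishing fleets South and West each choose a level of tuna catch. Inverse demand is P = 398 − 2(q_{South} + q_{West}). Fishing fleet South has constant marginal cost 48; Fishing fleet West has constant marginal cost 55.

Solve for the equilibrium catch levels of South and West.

Fishing fleet South's profit: π = q_{South}(398 − 2(q_{South} + q_{West})) − 48q_{South}.
∂π/∂q_{South} = 350 − 4q_{South} − 2q_{West} = 0, so q_{South} = 87.5 − 0.5q_{West}.
By the same steps for West: q_{West} = 85.75 − 0.5q_{South}.
Plugging q_{West} into South's best response: q_{South} = 87.5 − 0.5(85.75 − 0.5q_{South}) ⇒ 0.75q_{South} = 44.625, so q_{South} = 59.5.
Then q_{West} = 85.75 − 0.5·59.5 = 56.

59.5, 56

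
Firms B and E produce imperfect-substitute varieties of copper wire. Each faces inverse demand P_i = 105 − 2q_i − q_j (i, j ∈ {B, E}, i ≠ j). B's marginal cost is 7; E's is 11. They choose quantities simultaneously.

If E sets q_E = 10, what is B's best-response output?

22

Firm B's profit: π = q_B(105 − 2q_B − q_E) − 7q_B.
∂π/∂q_B = 98 − 4q_B − q_E = 0 ⇒ q_B = 24.5 − 0.25q_E.
At q_E = 10: q_B = 24.5 − 0.25·10 = 22.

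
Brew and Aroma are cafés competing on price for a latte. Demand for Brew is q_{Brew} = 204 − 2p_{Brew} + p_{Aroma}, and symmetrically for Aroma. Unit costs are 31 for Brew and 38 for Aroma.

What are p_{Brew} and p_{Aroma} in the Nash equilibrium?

Brew's profit: π = (p_{Brew} − 31)(204 − 2p_{Brew} + p_{Aroma}).
∂π/∂p_{Brew} = 266 − 4p_{Brew} + p_{Aroma} = 0 ⇒ p_{Brew} = 66.5 + 0.25p_{Aroma}.
Similarly p_{Aroma} = 70 + 0.25p_{Brew}.
Substituting the second reaction function into the first: p_{Brew} = 66.5 + 0.25(70 + 0.25p_{Brew}), which gives 0.9375p_{Brew} = 84 ⇒ p_{Brew} = 89.6.
Then p_{Aroma} = 70 + 0.25·89.6 = 92.4.

89.6, 92.4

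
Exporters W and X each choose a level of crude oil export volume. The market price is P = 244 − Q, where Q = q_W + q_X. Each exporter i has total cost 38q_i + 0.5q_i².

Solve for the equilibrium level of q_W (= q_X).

Exporter W's profit: π = q_W(244 − (q_W + q_X)) − 38q_W − 0.5q_W².
∂π/∂q_W = 206 − 3q_W − q_X = 0, so q_W = 206/3 − (1/3)q_X.
By symmetry q_X = q_W; substituting into the reaction function, (4/3)q_W = 206/3 and q_W = 51.5.

51.5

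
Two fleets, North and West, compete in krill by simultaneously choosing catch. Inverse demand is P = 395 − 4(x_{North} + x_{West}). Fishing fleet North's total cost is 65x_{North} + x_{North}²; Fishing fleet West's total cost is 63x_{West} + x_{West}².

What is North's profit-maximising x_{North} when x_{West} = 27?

22.2

Fishing fleet North's profit: π = x_{North}(395 − 4(x_{North} + x_{West})) − 65x_{North} − x_{North}².
∂π/∂x_{North} = 330 − 10x_{North} − 4x_{West} = 0, so x_{North} = 33 − 0.4x_{West}.
At x_{West} = 27: x_{North} = 33 − 0.4·27 = 22.2.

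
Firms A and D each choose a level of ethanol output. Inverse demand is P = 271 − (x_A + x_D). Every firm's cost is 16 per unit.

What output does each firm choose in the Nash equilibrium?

Firm A's profit: π = x_A(271 − (x_A + x_D)) − 16x_A.
∂π/∂x_A = 255 − 2x_A − x_D = 0, so x_A = 127.5 − 0.5x_D.
Setting x_A = x_D in the reaction function: x_A = 127.5 − 0.5x_A, so x_A = 127.5 / 1.5 = 85.

85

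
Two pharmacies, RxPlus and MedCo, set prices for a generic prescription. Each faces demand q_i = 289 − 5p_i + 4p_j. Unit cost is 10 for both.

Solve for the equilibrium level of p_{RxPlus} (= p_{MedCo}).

RxPlus's profit: π = (p_{RxPlus} − 10)(289 − 5p_{RxPlus} + 4p_{MedCo}).
∂π/∂p_{RxPlus} = 339 − 10p_{RxPlus} + 4p_{MedCo} = 0 ⇒ p_{RxPlus} = 33.9 + 0.4p_{MedCo}.
Setting p_{RxPlus} = p_{MedCo} in the reaction function: p_{RxPlus} = 33.9 + 0.4p_{RxPlus}, so p_{RxPlus} = 33.9 / 0.6 = 56.5.

56.5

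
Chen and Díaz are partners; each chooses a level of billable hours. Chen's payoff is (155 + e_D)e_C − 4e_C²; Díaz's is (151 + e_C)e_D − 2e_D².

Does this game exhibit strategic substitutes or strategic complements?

strategic complements

Expanding Chen's payoff: 155e_C + e_De_C − 4e_C².
∂π/∂e_C = 155 + e_D − 8e_C = 0, so e_C = 19.375 + 0.125e_D.
The best-response slope de_C/de_D = 0.125 > 0: the reaction function is upward-sloping, so the choices are strategic complements.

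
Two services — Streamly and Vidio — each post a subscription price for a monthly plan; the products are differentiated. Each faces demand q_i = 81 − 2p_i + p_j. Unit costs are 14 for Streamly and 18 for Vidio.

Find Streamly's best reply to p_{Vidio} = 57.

Streamly's profit: π = (p_{Streamly} − 14)(81 − 2p_{Streamly} + p_{Vidio}).
∂π/∂p_{Streamly} = 109 − 4p_{Streamly} + p_{Vidio} = 0 ⇒ p_{Streamly} = 27.25 + 0.25p_{Vidio}.
At p_{Vidio} = 57: p_{Streamly} = 27.25 + 0.25·57 = 41.5.

41.5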